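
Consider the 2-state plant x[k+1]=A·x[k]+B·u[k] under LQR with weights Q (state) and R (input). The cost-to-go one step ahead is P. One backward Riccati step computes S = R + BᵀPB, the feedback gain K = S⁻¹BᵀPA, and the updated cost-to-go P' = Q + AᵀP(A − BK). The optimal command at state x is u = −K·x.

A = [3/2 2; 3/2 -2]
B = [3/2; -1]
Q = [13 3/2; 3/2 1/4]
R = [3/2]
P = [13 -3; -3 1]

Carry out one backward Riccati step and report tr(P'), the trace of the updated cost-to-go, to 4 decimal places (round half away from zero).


BᵀP = [22.5000 -5.5000]
S = R + BᵀPB = [3/2] + [39.2500] = [40.7500]
BᵀPA = [25.5000 56.0000]
K = S⁻¹·BᵀPA = [0.6258 1.3742]
A−BK = [0.5613 -0.0613; 2.1258 -0.6258]
AᵀP(A−BK) = [2.0429 0.9571; 0.9571 3.0429]
P' = Q + AᵀP(A−BK) = [15.0429 2.4571; 2.4571 3.2929]
tr(P') = 18.3359

18.3359


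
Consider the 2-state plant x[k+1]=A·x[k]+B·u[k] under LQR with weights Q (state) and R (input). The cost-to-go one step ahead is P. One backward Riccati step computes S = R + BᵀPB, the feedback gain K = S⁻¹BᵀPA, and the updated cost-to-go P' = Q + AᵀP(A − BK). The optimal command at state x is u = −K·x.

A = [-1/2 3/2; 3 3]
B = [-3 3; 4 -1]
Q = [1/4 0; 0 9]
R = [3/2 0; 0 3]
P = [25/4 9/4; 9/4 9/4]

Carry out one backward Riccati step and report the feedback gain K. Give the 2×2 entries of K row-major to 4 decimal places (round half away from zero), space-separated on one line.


BᵀP = [-9.7500 2.2500; 16.5000 4.5000]
S = R + BᵀPB = [3/2 0; 0 3] + [38.2500 -31.5000; -31.5000 45.0000] = [39.7500 -31.5000; -31.5000 48.0000]
BᵀPA = [11.6250 -7.8750; 5.2500 38.2500]
K = S⁻¹·BᵀPA = [0.7899 0.9029; 0.6278 1.3894]
A−BK = [-0.0135 0.0405; 0.4681 0.7776]
AᵀP(A−BK) = [2.5838 4.5212; 4.5212 8.5273]
P' = Q + AᵀP(A−BK) = [2.8338 4.5212; 4.5212 17.5273]
tr(P') = 20.3612

0.7899 0.9029 0.6278 1.3894


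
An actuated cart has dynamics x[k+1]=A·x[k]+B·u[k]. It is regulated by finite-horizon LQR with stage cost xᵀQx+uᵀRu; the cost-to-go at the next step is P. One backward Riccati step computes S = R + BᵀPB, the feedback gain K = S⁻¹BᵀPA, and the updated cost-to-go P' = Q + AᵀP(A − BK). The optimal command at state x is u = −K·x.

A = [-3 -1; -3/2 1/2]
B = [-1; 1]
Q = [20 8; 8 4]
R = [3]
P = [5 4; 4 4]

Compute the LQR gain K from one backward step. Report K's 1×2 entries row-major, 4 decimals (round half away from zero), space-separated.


0.7500 0.2500

BᵀP = [-1.0000 0.0000]
S = R + BᵀPB = [3] + [1.0000] = [4.0000]
BᵀPA = [3.0000 1.0000]
K = S⁻¹·BᵀPA = [0.7500 0.2500]
A−BK = [-2.2500 -0.7500; -2.2500 0.2500]
AᵀP(A−BK) = [87.7500 11.2500; 11.2500 1.7500]
P' = Q + AᵀP(A−BK) = [107.7500 19.2500; 19.2500 5.7500]
tr(P') = 113.5000


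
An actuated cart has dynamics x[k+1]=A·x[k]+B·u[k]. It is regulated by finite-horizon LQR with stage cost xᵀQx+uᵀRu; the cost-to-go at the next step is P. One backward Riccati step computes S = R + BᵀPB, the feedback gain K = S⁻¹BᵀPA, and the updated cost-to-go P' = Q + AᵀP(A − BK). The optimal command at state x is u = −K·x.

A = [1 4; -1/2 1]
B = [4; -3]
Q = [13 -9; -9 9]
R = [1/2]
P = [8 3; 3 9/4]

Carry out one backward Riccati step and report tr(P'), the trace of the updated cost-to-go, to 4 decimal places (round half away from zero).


53.1779

BᵀP = [23.0000 5.2500]
S = R + BᵀPB = [1/2] + [76.2500] = [76.7500]
BᵀPA = [20.3750 97.2500]
K = S⁻¹·BᵀPA = [0.2655 1.2671]
A−BK = [-0.0619 -1.0684; 0.2964 4.8013]
AᵀP(A−BK) = [0.1535 2.0578; 2.0578 31.0244]
P' = Q + AᵀP(A−BK) = [13.1535 -6.9422; -6.9422 40.0244]
tr(P') = 53.1779


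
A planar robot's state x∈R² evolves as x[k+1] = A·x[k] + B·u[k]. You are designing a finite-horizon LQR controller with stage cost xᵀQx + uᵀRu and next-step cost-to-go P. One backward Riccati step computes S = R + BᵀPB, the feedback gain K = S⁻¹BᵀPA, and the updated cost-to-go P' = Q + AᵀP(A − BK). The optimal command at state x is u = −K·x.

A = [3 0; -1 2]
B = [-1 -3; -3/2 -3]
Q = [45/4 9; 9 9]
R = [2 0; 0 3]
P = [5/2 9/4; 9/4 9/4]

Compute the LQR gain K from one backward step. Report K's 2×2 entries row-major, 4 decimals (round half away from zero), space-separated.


BᵀP = [-5.8750 -5.6250; -14.2500 -13.5000]
S = R + BᵀPB = [2 0; 0 3] + [14.3125 34.5000; 34.5000 83.2500] = [16.3125 34.5000; 34.5000 86.2500]
BᵀPA = [-12.0000 -11.2500; -29.2500 -27.0000]
K = S⁻¹·BᵀPA = [-0.1194 -0.1791; -0.2914 -0.2414]
A−BK = [2.0065 -0.9033; -2.0532 1.0071]
AᵀP(A−BK) = [1.2946 -0.2103; -0.2103 0.4672]
P' = Q + AᵀP(A−BK) = [12.5446 8.7897; 8.7897 9.4672]
tr(P') = 22.0118

-0.1194 -0.1791 -0.2914 -0.2414


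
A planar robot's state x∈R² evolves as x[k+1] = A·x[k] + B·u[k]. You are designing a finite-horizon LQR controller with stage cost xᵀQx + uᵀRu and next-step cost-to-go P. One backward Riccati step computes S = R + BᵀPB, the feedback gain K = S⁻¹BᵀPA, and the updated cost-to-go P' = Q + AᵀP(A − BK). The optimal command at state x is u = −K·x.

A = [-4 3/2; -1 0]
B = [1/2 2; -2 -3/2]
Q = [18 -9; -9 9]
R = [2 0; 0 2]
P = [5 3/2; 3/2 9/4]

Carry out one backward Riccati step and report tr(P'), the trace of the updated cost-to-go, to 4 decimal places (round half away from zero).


BᵀP = [-0.5000 -3.7500; 7.7500 -0.3750]
S = R + BᵀPB = [2 0; 0 2] + [7.2500 4.6250; 4.6250 16.0625] = [9.2500 4.6250; 4.6250 18.0625]
BᵀPA = [5.7500 -0.7500; -30.6250 11.6250]
K = S⁻¹·BᵀPA = [1.6851 -0.4620; -2.1270 0.7619]
A−BK = [-0.5886 0.2072; -0.8202 0.2188]
AᵀP(A−BK) = [19.4217 -6.2600; -6.2600 2.0463]
P' = Q + AᵀP(A−BK) = [37.4217 -15.2600; -15.2600 11.0463]
tr(P') = 48.4680

48.4680


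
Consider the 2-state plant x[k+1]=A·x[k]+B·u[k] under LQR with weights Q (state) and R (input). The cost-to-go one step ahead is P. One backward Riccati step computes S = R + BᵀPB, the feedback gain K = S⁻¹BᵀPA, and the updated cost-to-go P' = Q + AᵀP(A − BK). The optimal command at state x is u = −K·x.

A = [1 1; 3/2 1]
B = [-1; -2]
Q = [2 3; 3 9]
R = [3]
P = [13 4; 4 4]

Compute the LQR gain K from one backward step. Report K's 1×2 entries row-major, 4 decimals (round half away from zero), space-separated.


BᵀP = [-21.0000 -12.0000]
S = R + BᵀPB = [3] + [45.0000] = [48.0000]
BᵀPA = [-39.0000 -33.0000]
K = S⁻¹·BᵀPA = [-0.8125 -0.6875]
A−BK = [0.1875 0.3125; -0.1250 -0.3750]
AᵀP(A−BK) = [2.3125 2.1875; 2.1875 2.3125]
P' = Q + AᵀP(A−BK) = [4.3125 5.1875; 5.1875 11.3125]
tr(P') = 15.6250

-0.8125 -0.6875


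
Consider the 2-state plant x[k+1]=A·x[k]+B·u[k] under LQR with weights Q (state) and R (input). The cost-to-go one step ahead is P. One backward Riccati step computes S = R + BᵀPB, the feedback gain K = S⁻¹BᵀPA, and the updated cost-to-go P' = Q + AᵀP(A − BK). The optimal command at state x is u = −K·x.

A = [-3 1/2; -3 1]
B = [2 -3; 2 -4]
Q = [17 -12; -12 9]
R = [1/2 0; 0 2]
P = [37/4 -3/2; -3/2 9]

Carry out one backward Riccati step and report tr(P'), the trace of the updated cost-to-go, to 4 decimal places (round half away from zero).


BᵀP = [15.5000 15.0000; -21.7500 -31.5000]
S = R + BᵀPB = [1/2 0; 0 2] + [61.0000 -106.5000; -106.5000 191.2500] = [61.5000 -106.5000; -106.5000 193.2500]
BᵀPA = [-91.5000 22.7500; 159.7500 -42.3750]
K = S⁻¹·BᵀPA = [-1.2329 -0.2147; 0.1472 -0.3376]
A−BK = [-0.0926 -0.0834; 0.0546 0.0790]
AᵀP(A−BK) = [0.9247 0.1610; 0.1610 0.3913]
P' = Q + AᵀP(A−BK) = [17.9247 -11.8390; -11.8390 9.3913]
tr(P') = 27.3159

27.3159


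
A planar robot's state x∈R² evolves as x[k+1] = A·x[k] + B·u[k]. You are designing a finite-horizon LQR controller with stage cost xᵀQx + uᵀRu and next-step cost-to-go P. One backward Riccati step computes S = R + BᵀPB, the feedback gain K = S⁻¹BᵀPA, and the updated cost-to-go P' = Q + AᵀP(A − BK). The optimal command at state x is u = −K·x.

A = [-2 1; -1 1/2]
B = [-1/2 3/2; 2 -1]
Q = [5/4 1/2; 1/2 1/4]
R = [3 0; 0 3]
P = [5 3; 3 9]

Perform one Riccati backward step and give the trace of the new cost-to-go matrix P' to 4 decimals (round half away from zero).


BᵀP = [3.5000 16.5000; 4.5000 -4.5000]
S = R + BᵀPB = [3 0; 0 3] + [31.2500 -11.2500; -11.2500 11.2500] = [34.2500 -11.2500; -11.2500 14.2500]
BᵀPA = [-23.5000 11.7500; -4.5000 2.2500]
K = S⁻¹·BᵀPA = [-1.0664 0.5332; -1.1577 0.5788]
A−BK = [-0.7967 0.3983; -0.0249 0.0124]
AᵀP(A−BK) = [10.7303 -5.3651; -5.3651 2.6826]
P' = Q + AᵀP(A−BK) = [11.9803 -4.8651; -4.8651 2.9326]
tr(P') = 14.9129

14.9129


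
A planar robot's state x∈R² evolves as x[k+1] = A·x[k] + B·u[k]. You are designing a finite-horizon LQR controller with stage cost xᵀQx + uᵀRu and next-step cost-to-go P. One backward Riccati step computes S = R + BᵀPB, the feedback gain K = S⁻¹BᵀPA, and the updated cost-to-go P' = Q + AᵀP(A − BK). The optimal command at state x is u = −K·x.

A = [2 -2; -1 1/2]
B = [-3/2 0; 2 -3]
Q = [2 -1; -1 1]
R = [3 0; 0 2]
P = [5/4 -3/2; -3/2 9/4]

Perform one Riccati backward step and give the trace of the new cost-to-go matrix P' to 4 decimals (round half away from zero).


BᵀP = [-4.8750 6.7500; 4.5000 -6.7500]
S = R + BᵀPB = [3 0; 0 2] + [20.8125 -20.2500; -20.2500 20.2500] = [23.8125 -20.2500; -20.2500 22.2500]
BᵀPA = [-16.5000 13.1250; 15.7500 -12.3750]
K = S⁻¹·BᵀPA = [-0.4023 0.3460; 0.3417 -0.2413]
A−BK = [1.3965 -1.4810; 0.8297 -0.9159]
AᵀP(A−BK) = [1.2297 -1.1159; -1.1159 1.0354]
P' = Q + AᵀP(A−BK) = [3.2297 -2.1159; -2.1159 2.0354]
tr(P') = 5.2652

5.2652


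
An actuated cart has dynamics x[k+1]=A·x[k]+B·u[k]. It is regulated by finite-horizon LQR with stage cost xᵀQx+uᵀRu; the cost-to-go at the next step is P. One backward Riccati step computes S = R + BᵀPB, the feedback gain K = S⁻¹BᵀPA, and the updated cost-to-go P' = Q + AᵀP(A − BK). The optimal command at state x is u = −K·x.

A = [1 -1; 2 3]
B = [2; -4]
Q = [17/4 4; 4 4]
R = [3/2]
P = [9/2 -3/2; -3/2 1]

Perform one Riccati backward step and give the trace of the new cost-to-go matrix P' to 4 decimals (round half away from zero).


BᵀP = [15.0000 -7.0000]
S = R + BᵀPB = [3/2] + [58.0000] = [59.5000]
BᵀPA = [1.0000 -36.0000]
K = S⁻¹·BᵀPA = [0.0168 -0.6050]
A−BK = [0.9664 0.2101; 2.0672 0.5798]
AᵀP(A−BK) = [2.4832 0.6050; 0.6050 0.7185]
P' = Q + AᵀP(A−BK) = [6.7332 4.6050; 4.6050 4.7185]
tr(P') = 11.4517

11.4517


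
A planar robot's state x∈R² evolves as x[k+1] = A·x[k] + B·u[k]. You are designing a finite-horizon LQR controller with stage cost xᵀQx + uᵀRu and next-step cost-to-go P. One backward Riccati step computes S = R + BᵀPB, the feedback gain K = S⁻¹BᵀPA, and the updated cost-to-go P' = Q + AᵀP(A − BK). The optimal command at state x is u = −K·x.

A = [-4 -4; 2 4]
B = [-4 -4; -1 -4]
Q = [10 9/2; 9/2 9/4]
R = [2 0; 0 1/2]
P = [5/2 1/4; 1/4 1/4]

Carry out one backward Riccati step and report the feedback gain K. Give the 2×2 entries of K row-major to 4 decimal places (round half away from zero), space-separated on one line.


BᵀP = [-10.2500 -1.2500; -11.0000 -2.0000]
S = R + BᵀPB = [2 0; 0 1/2] + [42.2500 46.0000; 46.0000 52.0000] = [44.2500 46.0000; 46.0000 52.5000]
BᵀPA = [38.5000 36.0000; 40.0000 36.0000]
K = S⁻¹·BᵀPA = [0.8751 1.1298; -0.0048 -0.3042]
A−BK = [-0.5190 -0.6976; 2.8558 3.9131]
AᵀP(A−BK) = [3.5027 4.6711; 4.6711 6.2788]
P' = Q + AᵀP(A−BK) = [13.5027 9.1711; 9.1711 8.5288]
tr(P') = 22.0315

0.8751 1.1298 -0.0048 -0.3042


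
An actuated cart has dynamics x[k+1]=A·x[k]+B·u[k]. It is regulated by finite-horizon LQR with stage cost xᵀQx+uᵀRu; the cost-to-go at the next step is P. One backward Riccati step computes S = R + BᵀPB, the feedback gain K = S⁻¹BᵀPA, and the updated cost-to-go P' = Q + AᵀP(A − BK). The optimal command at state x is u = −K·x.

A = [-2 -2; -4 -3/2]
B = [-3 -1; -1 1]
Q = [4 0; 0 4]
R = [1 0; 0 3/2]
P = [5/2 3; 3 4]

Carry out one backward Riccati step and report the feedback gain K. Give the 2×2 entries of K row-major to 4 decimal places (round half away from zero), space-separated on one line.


BᵀP = [-10.5000 -13.0000; 0.5000 1.0000]
S = R + BᵀPB = [1 0; 0 3/2] + [44.5000 -2.5000; -2.5000 0.5000] = [45.5000 -2.5000; -2.5000 2.0000]
BᵀPA = [73.0000 40.5000; -5.0000 -2.5000]
K = S⁻¹·BᵀPA = [1.5752 0.8820; -0.5310 -0.1475]
A−BK = [2.1947 0.4985; -1.8938 -0.4705]
AᵀP(A−BK) = [4.3540 1.8761; 1.8761 0.9100]
P' = Q + AᵀP(A−BK) = [8.3540 1.8761; 1.8761 4.9100]
tr(P') = 13.2640

1.5752 0.8820 -0.5310 -0.1475


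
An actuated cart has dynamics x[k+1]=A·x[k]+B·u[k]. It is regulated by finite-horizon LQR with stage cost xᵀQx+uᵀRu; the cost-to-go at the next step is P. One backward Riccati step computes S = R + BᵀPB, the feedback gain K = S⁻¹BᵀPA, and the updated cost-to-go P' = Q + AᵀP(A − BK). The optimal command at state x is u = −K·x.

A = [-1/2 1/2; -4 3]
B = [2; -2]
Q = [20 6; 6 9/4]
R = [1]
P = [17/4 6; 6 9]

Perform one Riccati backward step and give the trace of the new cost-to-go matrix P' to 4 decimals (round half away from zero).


115.8542

BᵀP = [-3.5000 -6.0000]
S = R + BᵀPB = [1] + [5.0000] = [6.0000]
BᵀPA = [25.7500 -19.7500]
K = S⁻¹·BᵀPA = [4.2917 -3.2917]
A−BK = [-9.0833 7.0833; 4.5833 -3.5833]
AᵀP(A−BK) = [58.5521 -45.3021; -45.3021 35.0521]
P' = Q + AᵀP(A−BK) = [78.5521 -39.3021; -39.3021 37.3021]
tr(P') = 115.8542


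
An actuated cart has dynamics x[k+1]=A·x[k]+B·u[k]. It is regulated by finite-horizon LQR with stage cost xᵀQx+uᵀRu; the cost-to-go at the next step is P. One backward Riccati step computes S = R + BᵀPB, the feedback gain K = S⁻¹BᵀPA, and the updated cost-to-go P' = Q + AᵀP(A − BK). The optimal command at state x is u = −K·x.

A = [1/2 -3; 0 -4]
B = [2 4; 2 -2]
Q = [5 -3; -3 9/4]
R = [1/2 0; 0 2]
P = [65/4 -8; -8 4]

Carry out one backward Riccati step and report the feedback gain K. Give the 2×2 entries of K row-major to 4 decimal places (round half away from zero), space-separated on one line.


BᵀP = [16.5000 -8.0000; 81.0000 -40.0000]
S = R + BᵀPB = [1/2 0; 0 2] + [17.0000 82.0000; 82.0000 404.0000] = [17.5000 82.0000; 82.0000 406.0000]
BᵀPA = [8.2500 -17.5000; 40.5000 -83.0000]
K = S⁻¹·BᵀPA = [0.0748 -0.7848; 0.0846 -0.0459]
A−BK = [0.0118 -1.2467; 0.0197 -2.5223]
AᵀP(A−BK) = [0.0172 -0.0404; -0.0404 0.7041]
P' = Q + AᵀP(A−BK) = [5.0172 -3.0404; -3.0404 2.9541]
tr(P') = 7.9713

0.0748 -0.7848 0.0846 -0.0459


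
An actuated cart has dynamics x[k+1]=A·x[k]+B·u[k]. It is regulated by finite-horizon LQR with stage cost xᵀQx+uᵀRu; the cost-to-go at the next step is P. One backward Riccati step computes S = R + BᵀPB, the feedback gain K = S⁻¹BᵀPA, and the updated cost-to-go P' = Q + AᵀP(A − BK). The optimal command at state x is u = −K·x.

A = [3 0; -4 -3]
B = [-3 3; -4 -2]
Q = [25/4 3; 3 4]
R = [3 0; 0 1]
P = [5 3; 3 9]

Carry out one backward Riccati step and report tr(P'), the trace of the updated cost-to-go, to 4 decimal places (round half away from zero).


BᵀP = [-27.0000 -45.0000; 9.0000 -9.0000]
S = R + BᵀPB = [3 0; 0 1] + [261.0000 9.0000; 9.0000 45.0000] = [264.0000 9.0000; 9.0000 46.0000]
BᵀPA = [99.0000 135.0000; 63.0000 27.0000]
K = S⁻¹·BᵀPA = [0.3305 0.4947; 1.3049 0.4902]
A−BK = [0.0768 0.0134; -0.0681 -0.0410]
AᵀP(A−BK) = [2.0704 1.1482; 1.1482 0.9871]
P' = Q + AᵀP(A−BK) = [8.3204 4.1482; 4.1482 4.9871]
tr(P') = 13.3074

13.3074


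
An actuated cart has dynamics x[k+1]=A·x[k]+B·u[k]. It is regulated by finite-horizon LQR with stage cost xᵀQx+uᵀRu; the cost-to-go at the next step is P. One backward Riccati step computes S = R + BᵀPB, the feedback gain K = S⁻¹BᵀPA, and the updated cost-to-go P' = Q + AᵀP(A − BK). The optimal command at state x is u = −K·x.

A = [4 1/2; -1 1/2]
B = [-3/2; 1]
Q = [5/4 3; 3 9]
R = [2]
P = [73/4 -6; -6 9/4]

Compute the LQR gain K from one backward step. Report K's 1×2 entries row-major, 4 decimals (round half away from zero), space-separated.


BᵀP = [-33.3750 11.2500]
S = R + BᵀPB = [2] + [61.3125] = [63.3125]
BᵀPA = [-144.7500 -11.0625]
K = S⁻¹·BᵀPA = [-2.2863 -0.1747]
A−BK = [0.5706 0.2379; 1.2863 0.6747]
AᵀP(A−BK) = [11.3112 1.0830; 1.0830 0.1921]
P' = Q + AᵀP(A−BK) = [12.5612 4.0830; 4.0830 9.1921]
tr(P') = 21.7533

-2.2863 -0.1747


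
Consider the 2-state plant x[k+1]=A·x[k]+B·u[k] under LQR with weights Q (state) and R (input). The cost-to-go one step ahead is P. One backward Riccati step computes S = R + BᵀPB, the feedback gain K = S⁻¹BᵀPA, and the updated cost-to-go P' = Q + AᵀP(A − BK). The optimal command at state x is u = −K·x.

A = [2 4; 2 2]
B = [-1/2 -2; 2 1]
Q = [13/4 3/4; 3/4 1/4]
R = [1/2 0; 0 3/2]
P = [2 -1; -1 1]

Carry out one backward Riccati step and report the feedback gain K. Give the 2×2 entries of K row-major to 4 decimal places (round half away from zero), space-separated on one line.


0.6667 0.5983 -0.6667 -1.3162

BᵀP = [-3.0000 2.5000; -5.0000 3.0000]
S = R + BᵀPB = [1/2 0; 0 3/2] + [6.5000 8.5000; 8.5000 13.0000] = [7.0000 8.5000; 8.5000 14.5000]
BᵀPA = [-1.0000 -7.0000; -4.0000 -14.0000]
K = S⁻¹·BᵀPA = [0.6667 0.5983; -0.6667 -1.3162]
A−BK = [1.0000 1.6667; 1.3333 2.1197]
AᵀP(A−BK) = [2.0000 3.3333; 3.3333 5.7607]
P' = Q + AᵀP(A−BK) = [5.2500 4.0833; 4.0833 6.0107]
tr(P') = 11.2607


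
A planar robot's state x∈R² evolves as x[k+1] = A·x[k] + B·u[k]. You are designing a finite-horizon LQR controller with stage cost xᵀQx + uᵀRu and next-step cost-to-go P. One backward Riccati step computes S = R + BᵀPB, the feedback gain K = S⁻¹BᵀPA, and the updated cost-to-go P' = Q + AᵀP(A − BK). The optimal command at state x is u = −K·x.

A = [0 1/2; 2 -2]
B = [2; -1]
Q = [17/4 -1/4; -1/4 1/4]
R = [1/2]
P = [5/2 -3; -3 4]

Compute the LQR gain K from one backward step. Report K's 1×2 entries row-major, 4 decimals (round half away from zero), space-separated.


BᵀP = [8.0000 -10.0000]
S = R + BᵀPB = [1/2] + [26.0000] = [26.5000]
BᵀPA = [-20.0000 24.0000]
K = S⁻¹·BᵀPA = [-0.7547 0.9057]
A−BK = [1.5094 -1.3113; 1.2453 -1.0943]
AᵀP(A−BK) = [0.9057 -0.8868; -0.8868 0.8892]
P' = Q + AᵀP(A−BK) = [5.1557 -1.1368; -1.1368 1.1392]
tr(P') = 6.2948

-0.7547 0.9057


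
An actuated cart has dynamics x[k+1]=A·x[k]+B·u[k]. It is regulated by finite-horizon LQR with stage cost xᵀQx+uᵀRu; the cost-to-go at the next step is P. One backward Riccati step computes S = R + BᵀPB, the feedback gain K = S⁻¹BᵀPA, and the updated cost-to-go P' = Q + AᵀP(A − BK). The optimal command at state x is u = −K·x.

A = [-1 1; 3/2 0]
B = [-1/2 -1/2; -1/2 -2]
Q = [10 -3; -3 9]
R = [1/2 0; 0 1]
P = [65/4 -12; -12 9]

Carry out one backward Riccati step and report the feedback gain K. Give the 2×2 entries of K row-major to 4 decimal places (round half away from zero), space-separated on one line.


BᵀP = [-2.1250 1.5000; 15.8750 -12.0000]
S = R + BᵀPB = [1/2 0; 0 1] + [0.3125 -1.9375; -1.9375 16.0625] = [0.8125 -1.9375; -1.9375 17.0625]
BᵀPA = [4.3750 -2.1250; -33.8750 15.8750]
K = S⁻¹·BᵀPA = [0.8918 -0.5440; -1.8841 0.8686]
A−BK = [-1.4961 1.1623; -1.8223 1.4652]
AᵀP(A−BK) = [4.7751 -2.4451; -2.4451 1.3045]
P' = Q + AᵀP(A−BK) = [14.7751 -5.4451; -5.4451 10.3045]
tr(P') = 25.0796

0.8918 -0.5440 -1.8841 0.8686


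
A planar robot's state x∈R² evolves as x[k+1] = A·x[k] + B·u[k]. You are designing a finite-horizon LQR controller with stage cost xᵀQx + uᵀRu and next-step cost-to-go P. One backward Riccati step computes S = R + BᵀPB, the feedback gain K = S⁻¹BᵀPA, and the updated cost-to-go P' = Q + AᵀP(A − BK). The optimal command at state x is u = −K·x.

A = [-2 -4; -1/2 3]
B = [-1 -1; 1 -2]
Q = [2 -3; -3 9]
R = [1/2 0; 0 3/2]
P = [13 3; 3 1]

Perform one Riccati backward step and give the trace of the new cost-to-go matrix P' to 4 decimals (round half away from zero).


BᵀP = [-10.0000 -2.0000; -19.0000 -5.0000]
S = R + BᵀPB = [1/2 0; 0 3/2] + [8.0000 14.0000; 14.0000 29.0000] = [8.5000 14.0000; 14.0000 30.5000]
BᵀPA = [21.0000 34.0000; 40.5000 61.0000]
K = S⁻¹·BᵀPA = [1.1621 2.8933; 0.7945 0.6719]
A−BK = [-0.0435 -0.4348; -0.0731 1.4506]
AᵀP(A−BK) = [1.6709 2.5277; 2.5277 5.6403]
P' = Q + AᵀP(A−BK) = [3.6709 -0.4723; -0.4723 14.6403]
tr(P') = 18.3113

18.3113


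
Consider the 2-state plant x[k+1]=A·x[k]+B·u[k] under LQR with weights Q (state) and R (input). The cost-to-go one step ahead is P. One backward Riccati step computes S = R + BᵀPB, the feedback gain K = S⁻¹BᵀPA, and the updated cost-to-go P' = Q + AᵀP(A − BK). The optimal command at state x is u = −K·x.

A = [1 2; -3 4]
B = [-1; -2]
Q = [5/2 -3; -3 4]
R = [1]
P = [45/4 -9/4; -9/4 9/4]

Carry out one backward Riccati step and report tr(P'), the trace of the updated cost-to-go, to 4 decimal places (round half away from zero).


BᵀP = [-6.7500 -2.2500]
S = R + BᵀPB = [1] + [11.2500] = [12.2500]
BᵀPA = [0.0000 -22.5000]
K = S⁻¹·BᵀPA = [0.0000 -1.8367]
A−BK = [1.0000 0.1633; -3.0000 0.3265]
AᵀP(A−BK) = [45.0000 0.0000; 0.0000 3.6735]
P' = Q + AᵀP(A−BK) = [47.5000 -3.0000; -3.0000 7.6735]
tr(P') = 55.1735

55.1735


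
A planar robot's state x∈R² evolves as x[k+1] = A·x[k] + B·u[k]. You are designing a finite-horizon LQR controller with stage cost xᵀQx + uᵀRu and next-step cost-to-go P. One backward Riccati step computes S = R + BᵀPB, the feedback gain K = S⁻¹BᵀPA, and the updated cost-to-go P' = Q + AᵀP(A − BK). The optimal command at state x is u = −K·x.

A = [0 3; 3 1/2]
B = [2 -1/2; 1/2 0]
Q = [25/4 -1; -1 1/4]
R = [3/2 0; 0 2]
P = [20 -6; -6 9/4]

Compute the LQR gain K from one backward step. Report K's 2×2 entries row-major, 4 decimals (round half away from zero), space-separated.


BᵀP = [37.0000 -10.8750; -10.0000 3.0000]
S = R + BᵀPB = [3/2 0; 0 2] + [68.5625 -18.5000; -18.5000 5.0000] = [70.0625 -18.5000; -18.5000 7.0000]
BᵀPA = [-32.6250 105.5625; 9.0000 -28.5000]
K = S⁻¹·BᵀPA = [-0.4175 1.4285; 0.1822 -0.2961]
A−BK = [0.9262 -0.0051; 3.2088 -0.2143]
AᵀP(A−BK) = [4.9878 -1.3551; -1.3551 3.3271]
P' = Q + AᵀP(A−BK) = [11.2378 -2.3551; -2.3551 3.5771]
tr(P') = 14.8148

-0.4175 1.4285 0.1822 -0.2961


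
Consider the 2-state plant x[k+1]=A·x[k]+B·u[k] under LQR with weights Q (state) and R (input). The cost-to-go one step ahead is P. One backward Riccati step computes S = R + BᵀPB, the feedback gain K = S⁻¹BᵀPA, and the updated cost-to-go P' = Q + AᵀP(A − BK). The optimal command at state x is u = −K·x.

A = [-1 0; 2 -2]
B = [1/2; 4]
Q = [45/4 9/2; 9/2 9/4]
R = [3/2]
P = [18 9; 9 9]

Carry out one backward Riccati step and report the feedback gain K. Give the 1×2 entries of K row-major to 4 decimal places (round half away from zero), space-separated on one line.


BᵀP = [45.0000 40.5000]
S = R + BᵀPB = [3/2] + [184.5000] = [186.0000]
BᵀPA = [36.0000 -81.0000]
K = S⁻¹·BᵀPA = [0.1935 -0.4355]
A−BK = [-1.0968 0.2177; 1.2258 -0.2581]
AᵀP(A−BK) = [11.0323 -2.3226; -2.3226 0.7258]
P' = Q + AᵀP(A−BK) = [22.2823 2.1774; 2.1774 2.9758]
tr(P') = 25.2581

0.1935 -0.4355


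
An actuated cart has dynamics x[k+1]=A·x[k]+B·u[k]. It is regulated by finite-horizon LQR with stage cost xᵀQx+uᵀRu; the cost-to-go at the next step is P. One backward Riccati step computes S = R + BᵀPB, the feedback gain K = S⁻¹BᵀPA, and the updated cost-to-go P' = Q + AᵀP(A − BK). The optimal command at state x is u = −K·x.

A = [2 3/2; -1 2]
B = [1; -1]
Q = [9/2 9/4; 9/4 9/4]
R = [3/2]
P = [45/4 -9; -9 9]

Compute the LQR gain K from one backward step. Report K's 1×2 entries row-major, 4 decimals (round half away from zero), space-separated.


1.4717 -0.1415

BᵀP = [20.2500 -18.0000]
S = R + BᵀPB = [3/2] + [38.2500] = [39.7500]
BᵀPA = [58.5000 -5.6250]
K = S⁻¹·BᵀPA = [1.4717 -0.1415]
A−BK = [0.5283 1.6415; 0.4717 1.8585]
AᵀP(A−BK) = [3.9057 1.5283; 1.5283 6.5165]
P' = Q + AᵀP(A−BK) = [8.4057 3.7783; 3.7783 8.7665]
tr(P') = 17.1722


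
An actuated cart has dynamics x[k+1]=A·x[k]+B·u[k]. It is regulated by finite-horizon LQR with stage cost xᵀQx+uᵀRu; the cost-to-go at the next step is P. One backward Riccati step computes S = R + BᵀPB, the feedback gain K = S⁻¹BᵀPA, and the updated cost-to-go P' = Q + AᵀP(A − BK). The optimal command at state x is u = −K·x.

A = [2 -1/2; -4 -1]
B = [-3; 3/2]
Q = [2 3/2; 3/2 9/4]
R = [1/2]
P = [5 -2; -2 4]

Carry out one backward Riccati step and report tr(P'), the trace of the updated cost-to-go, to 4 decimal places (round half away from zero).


26.0517

BᵀP = [-18.0000 12.0000]
S = R + BᵀPB = [1/2] + [72.0000] = [72.5000]
BᵀPA = [-84.0000 -3.0000]
K = S⁻¹·BᵀPA = [-1.1586 -0.0414]
A−BK = [-1.4759 -0.6241; -2.2621 -0.9379]
AᵀP(A−BK) = [18.6759 7.5241; 7.5241 3.1259]
P' = Q + AᵀP(A−BK) = [20.6759 9.0241; 9.0241 5.3759]
tr(P') = 26.0517


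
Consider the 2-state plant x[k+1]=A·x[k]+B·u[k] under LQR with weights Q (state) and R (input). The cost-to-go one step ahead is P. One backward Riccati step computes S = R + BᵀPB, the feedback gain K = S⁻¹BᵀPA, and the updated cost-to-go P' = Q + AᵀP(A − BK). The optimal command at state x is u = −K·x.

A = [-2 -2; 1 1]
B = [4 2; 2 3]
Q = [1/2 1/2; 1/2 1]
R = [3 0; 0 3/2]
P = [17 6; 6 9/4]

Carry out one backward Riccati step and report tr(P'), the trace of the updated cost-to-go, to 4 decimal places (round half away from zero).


2.9331

BᵀP = [80.0000 28.5000; 52.0000 18.7500]
S = R + BᵀPB = [3 0; 0 3/2] + [377.0000 245.5000; 245.5000 160.2500] = [380.0000 245.5000; 245.5000 161.7500]
BᵀPA = [-131.5000 -131.5000; -85.2500 -85.2500]
K = S⁻¹·BᵀPA = [-0.2856 -0.2856; -0.0935 -0.0935]
A−BK = [-0.6704 -0.6704; 1.8519 1.8519]
AᵀP(A−BK) = [0.7166 0.7166; 0.7166 0.7166]
P' = Q + AᵀP(A−BK) = [1.2166 1.2166; 1.2166 1.7166]
tr(P') = 2.9331


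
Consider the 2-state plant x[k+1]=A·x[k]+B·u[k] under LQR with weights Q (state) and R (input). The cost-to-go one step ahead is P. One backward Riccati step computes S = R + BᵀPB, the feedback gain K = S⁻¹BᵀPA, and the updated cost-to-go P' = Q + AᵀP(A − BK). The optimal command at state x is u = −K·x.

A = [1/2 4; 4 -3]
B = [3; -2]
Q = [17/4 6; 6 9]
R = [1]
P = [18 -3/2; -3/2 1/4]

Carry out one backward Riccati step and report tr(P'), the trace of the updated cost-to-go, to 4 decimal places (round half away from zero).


17.1580

BᵀP = [57.0000 -5.0000]
S = R + BᵀPB = [1] + [181.0000] = [182.0000]
BᵀPA = [8.5000 243.0000]
K = S⁻¹·BᵀPA = [0.0467 1.3352]
A−BK = [0.3599 -0.0055; 4.0934 -0.3297]
AᵀP(A−BK) = [2.1030 -0.0989; -0.0989 1.8049]
P' = Q + AᵀP(A−BK) = [6.3530 5.9011; 5.9011 10.8049]
tr(P') = 17.1580


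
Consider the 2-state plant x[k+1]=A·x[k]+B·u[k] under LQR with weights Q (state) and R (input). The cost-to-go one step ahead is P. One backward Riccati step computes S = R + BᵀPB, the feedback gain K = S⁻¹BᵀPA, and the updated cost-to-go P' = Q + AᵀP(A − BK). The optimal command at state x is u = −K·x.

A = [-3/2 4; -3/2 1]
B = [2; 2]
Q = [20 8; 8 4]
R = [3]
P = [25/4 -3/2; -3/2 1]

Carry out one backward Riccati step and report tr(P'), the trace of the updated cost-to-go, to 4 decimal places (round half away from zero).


45.9844

BᵀP = [9.5000 -1.0000]
S = R + BᵀPB = [3] + [17.0000] = [20.0000]
BᵀPA = [-12.7500 37.0000]
K = S⁻¹·BᵀPA = [-0.6375 1.8500]
A−BK = [-0.2250 0.3000; -0.2250 -2.7000]
AᵀP(A−BK) = [1.4344 -4.1625; -4.1625 20.5500]
P' = Q + AᵀP(A−BK) = [21.4344 3.8375; 3.8375 24.5500]
tr(P') = 45.9844


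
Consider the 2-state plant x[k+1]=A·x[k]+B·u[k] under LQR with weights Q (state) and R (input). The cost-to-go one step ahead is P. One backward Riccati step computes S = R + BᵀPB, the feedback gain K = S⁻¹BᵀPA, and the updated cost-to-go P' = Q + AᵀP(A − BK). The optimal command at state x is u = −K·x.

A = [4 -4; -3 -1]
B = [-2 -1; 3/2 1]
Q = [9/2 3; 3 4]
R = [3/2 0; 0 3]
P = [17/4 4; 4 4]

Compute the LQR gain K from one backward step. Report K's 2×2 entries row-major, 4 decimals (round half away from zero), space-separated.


-1.1236 3.4607 -0.1348 -0.2247

BᵀP = [-2.5000 -2.0000; -0.2500 0.0000]
S = R + BᵀPB = [3/2 0; 0 3] + [2.0000 0.5000; 0.5000 0.2500] = [3.5000 0.5000; 0.5000 3.2500]
BᵀPA = [-4.0000 12.0000; -1.0000 1.0000]
K = S⁻¹·BᵀPA = [-1.1236 3.4607; -0.1348 -0.2247]
A−BK = [1.6180 2.6966; -1.1798 -5.9663]
AᵀP(A−BK) = [3.3708 -10.3820; -10.3820 62.6966]
P' = Q + AᵀP(A−BK) = [7.8708 -7.3820; -7.3820 66.6966]
tr(P') = 74.5674


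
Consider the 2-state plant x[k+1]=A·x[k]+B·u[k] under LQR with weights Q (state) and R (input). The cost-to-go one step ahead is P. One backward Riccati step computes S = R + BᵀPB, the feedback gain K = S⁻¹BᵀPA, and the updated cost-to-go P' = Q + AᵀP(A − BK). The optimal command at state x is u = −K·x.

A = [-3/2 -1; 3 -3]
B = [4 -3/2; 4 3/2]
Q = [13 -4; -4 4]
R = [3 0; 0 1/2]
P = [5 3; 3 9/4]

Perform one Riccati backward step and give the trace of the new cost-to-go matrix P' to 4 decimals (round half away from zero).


BᵀP = [32.0000 21.0000; -3.0000 -1.1250]
S = R + BᵀPB = [3 0; 0 1/2] + [212.0000 -16.5000; -16.5000 2.8125] = [215.0000 -16.5000; -16.5000 3.3125]
BᵀPA = [15.0000 -95.0000; 1.1250 6.3750]
K = S⁻¹·BᵀPA = [0.1551 -0.4762; 1.1124 -0.4475]
A−BK = [-0.4520 0.2336; 0.7109 -0.4239]
AᵀP(A−BK) = [0.9215 -0.6035; -0.6035 0.8635]
P' = Q + AᵀP(A−BK) = [13.9215 -4.6035; -4.6035 4.8635]
tr(P') = 18.7850

18.7850


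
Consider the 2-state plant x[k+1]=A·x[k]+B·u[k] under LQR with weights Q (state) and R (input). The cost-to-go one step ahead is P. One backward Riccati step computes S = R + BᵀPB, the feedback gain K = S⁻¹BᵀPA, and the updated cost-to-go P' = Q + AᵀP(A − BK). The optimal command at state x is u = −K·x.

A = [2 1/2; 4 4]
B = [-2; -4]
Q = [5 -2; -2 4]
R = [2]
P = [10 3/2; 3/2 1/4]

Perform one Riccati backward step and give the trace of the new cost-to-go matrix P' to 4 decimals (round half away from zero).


BᵀP = [-26.0000 -4.0000]
S = R + BᵀPB = [2] + [68.0000] = [70.0000]
BᵀPA = [-68.0000 -29.0000]
K = S⁻¹·BᵀPA = [-0.9714 -0.4143]
A−BK = [0.0571 -0.3286; 0.1143 2.3429]
AᵀP(A−BK) = [1.9429 0.8286; 0.8286 0.4857]
P' = Q + AᵀP(A−BK) = [6.9429 -1.1714; -1.1714 4.4857]
tr(P') = 11.4286

11.4286


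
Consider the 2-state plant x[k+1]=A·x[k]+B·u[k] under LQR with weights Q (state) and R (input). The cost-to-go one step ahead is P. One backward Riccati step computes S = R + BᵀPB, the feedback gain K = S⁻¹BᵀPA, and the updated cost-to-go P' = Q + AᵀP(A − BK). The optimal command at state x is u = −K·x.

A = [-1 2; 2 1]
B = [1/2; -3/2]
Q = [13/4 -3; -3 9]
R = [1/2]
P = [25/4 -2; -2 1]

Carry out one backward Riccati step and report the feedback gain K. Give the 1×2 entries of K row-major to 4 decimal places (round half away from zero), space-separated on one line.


-1.5214 1.3333

BᵀP = [6.1250 -2.5000]
S = R + BᵀPB = [1/2] + [6.8125] = [7.3125]
BᵀPA = [-11.1250 9.7500]
K = S⁻¹·BᵀPA = [-1.5214 1.3333]
A−BK = [-0.2393 1.3333; -0.2821 3.0000]
AᵀP(A−BK) = [1.3248 -1.6667; -1.6667 5.0000]
P' = Q + AᵀP(A−BK) = [4.5748 -4.6667; -4.6667 14.0000]
tr(P') = 18.5748


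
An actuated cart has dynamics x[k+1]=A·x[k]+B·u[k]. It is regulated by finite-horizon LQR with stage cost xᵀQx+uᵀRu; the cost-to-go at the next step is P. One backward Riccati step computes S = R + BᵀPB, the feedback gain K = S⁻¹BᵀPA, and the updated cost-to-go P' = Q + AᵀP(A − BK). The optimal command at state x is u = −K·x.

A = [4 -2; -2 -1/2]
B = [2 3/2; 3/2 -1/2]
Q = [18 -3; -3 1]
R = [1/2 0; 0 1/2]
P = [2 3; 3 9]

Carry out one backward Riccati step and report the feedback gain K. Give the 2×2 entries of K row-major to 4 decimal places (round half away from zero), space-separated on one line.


-0.2656 -0.5400 2.4715 -0.5018

BᵀP = [8.5000 19.5000; 1.5000 0.0000]
S = R + BᵀPB = [1/2 0; 0 1/2] + [46.2500 3.0000; 3.0000 2.2500] = [46.7500 3.0000; 3.0000 2.7500]
BᵀPA = [-5.0000 -26.7500; 6.0000 -3.0000]
K = S⁻¹·BᵀPA = [-0.2656 -0.5400; 2.4715 -0.5018]
A−BK = [0.8238 -0.1673; -0.3659 0.0591]
AᵀP(A−BK) = [3.8432 -0.6890; -0.6890 0.2998]
P' = Q + AᵀP(A−BK) = [21.8432 -3.6890; -3.6890 1.2998]
tr(P') = 23.1430


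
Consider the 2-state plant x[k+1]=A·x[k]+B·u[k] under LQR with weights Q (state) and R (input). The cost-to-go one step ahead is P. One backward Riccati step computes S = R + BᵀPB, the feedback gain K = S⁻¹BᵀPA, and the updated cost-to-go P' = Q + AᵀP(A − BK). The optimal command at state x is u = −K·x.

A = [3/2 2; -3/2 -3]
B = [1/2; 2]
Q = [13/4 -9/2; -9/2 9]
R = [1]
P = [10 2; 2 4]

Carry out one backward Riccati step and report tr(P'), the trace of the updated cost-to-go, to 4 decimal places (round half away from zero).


BᵀP = [9.0000 9.0000]
S = R + BᵀPB = [1] + [22.5000] = [23.5000]
BᵀPA = [0.0000 -9.0000]
K = S⁻¹·BᵀPA = [0.0000 -0.3830]
A−BK = [1.5000 2.1915; -1.5000 -2.2340]
AᵀP(A−BK) = [22.5000 33.0000; 33.0000 48.5532]
P' = Q + AᵀP(A−BK) = [25.7500 28.5000; 28.5000 57.5532]
tr(P') = 83.3032

83.3032


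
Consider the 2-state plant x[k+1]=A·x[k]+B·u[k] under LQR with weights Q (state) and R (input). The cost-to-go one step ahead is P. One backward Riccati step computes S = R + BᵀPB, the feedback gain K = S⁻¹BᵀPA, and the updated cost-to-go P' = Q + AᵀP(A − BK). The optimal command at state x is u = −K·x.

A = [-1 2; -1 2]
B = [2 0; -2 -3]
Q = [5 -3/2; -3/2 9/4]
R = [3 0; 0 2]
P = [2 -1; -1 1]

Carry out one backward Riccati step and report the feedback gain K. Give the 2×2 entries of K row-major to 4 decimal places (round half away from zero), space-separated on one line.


-0.2018 0.4037 0.2202 -0.4404

BᵀP = [6.0000 -4.0000; 3.0000 -3.0000]
S = R + BᵀPB = [3 0; 0 2] + [20.0000 12.0000; 12.0000 9.0000] = [23.0000 12.0000; 12.0000 11.0000]
BᵀPA = [-2.0000 4.0000; 0.0000 0.0000]
K = S⁻¹·BᵀPA = [-0.2018 0.4037; 0.2202 -0.4404]
A−BK = [-0.5963 1.1927; -0.7431 1.4862]
AᵀP(A−BK) = [0.5963 -1.1927; -1.1927 2.3853]
P' = Q + AᵀP(A−BK) = [5.5963 -2.6927; -2.6927 4.6353]
tr(P') = 10.2317


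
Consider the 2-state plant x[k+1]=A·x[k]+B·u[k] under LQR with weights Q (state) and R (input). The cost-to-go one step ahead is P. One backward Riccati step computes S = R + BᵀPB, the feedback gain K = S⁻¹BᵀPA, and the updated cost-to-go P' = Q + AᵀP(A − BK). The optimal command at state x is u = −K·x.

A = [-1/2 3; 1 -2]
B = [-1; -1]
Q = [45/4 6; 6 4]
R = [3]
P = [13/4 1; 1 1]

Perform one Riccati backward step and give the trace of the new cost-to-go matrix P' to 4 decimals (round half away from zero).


BᵀP = [-4.2500 -2.0000]
S = R + BᵀPB = [3] + [6.2500] = [9.2500]
BᵀPA = [0.1250 -8.7500]
K = S⁻¹·BᵀPA = [0.0135 -0.9459]
A−BK = [-0.4865 2.0541; 1.0135 -2.9459]
AᵀP(A−BK) = [0.8108 -2.7568; -2.7568 12.9730]
P' = Q + AᵀP(A−BK) = [12.0608 3.2432; 3.2432 16.9730]
tr(P') = 29.0338

29.0338


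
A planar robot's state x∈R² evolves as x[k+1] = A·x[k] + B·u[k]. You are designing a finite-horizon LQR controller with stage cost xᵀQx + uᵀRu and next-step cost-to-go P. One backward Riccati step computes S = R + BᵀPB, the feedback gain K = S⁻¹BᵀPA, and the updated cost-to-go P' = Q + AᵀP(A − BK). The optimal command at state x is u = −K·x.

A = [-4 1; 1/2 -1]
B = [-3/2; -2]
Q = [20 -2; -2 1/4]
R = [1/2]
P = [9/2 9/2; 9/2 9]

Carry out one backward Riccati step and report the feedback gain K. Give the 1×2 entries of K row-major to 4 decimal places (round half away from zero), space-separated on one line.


BᵀP = [-15.7500 -24.7500]
S = R + BᵀPB = [1/2] + [73.1250] = [73.6250]
BᵀPA = [50.6250 9.0000]
K = S⁻¹·BᵀPA = [0.6876 0.1222]
A−BK = [-2.9686 1.1834; 1.8752 -0.7555]
AᵀP(A−BK) = [21.4399 -8.4385; -8.4385 3.3998]
P' = Q + AᵀP(A−BK) = [41.4399 -10.4385; -10.4385 3.6498]
tr(P') = 45.0898

0.6876 0.1222


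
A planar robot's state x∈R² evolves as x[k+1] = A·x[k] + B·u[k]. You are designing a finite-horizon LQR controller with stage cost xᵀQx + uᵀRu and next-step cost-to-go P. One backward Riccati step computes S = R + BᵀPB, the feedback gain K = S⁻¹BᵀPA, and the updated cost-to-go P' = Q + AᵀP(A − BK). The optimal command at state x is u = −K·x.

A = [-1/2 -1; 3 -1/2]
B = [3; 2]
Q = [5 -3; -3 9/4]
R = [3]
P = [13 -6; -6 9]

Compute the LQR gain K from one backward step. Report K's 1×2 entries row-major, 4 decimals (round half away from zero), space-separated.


BᵀP = [27.0000 0.0000]
S = R + BᵀPB = [3] + [81.0000] = [84.0000]
BᵀPA = [-13.5000 -27.0000]
K = S⁻¹·BᵀPA = [-0.1607 -0.3214]
A−BK = [-0.0179 -0.0357; 3.3214 0.1429]
AᵀP(A−BK) = [100.0804 5.1607; 5.1607 0.5714]
P' = Q + AᵀP(A−BK) = [105.0804 2.1607; 2.1607 2.8214]
tr(P') = 107.9018

-0.1607 -0.3214


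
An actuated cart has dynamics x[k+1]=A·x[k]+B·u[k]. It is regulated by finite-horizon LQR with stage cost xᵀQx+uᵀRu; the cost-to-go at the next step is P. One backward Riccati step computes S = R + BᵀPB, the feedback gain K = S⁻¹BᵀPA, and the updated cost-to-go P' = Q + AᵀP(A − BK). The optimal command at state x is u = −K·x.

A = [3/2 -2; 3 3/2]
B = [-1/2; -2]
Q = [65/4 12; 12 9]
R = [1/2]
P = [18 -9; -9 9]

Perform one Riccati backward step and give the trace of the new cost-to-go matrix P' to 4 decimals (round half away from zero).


116.6929

BᵀP = [9.0000 -13.5000]
S = R + BᵀPB = [1/2] + [22.5000] = [23.0000]
BᵀPA = [-27.0000 -38.2500]
K = S⁻¹·BᵀPA = [-1.1739 -1.6630]
A−BK = [0.9130 -2.8315; 0.6522 -1.8261]
AᵀP(A−BK) = [8.8043 -24.6522; -24.6522 82.6386]
P' = Q + AᵀP(A−BK) = [25.0543 -12.6522; -12.6522 91.6386]
tr(P') = 116.6929


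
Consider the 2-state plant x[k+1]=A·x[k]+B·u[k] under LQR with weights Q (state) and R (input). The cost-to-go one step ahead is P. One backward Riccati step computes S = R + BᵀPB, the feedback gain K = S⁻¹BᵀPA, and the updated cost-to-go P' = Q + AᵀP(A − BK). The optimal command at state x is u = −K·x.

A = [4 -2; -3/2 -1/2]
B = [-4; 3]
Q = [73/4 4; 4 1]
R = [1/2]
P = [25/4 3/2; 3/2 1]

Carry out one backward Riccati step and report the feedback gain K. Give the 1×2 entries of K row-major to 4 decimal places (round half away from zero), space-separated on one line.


BᵀP = [-20.5000 -3.0000]
S = R + BᵀPB = [1/2] + [73.0000] = [73.5000]
BᵀPA = [-77.5000 42.5000]
K = S⁻¹·BᵀPA = [-1.0544 0.5782]
A−BK = [-0.2177 0.3129; 1.6633 -2.2347]
AᵀP(A−BK) = [2.5323 -2.9371; -2.9371 3.6752]
P' = Q + AᵀP(A−BK) = [20.7823 1.0629; 1.0629 4.6752]
tr(P') = 25.4575

-1.0544 0.5782


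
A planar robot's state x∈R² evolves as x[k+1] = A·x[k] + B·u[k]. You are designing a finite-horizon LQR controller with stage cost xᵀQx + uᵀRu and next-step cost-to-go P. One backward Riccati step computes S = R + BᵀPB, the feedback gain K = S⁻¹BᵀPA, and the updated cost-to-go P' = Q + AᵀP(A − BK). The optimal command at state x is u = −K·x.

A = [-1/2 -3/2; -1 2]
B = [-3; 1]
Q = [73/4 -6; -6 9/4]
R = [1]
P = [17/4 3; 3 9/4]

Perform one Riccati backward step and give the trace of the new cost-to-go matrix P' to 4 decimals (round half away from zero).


BᵀP = [-9.7500 -6.7500]
S = R + BᵀPB = [1] + [22.5000] = [23.5000]
BᵀPA = [11.6250 1.1250]
K = S⁻¹·BᵀPA = [0.4947 0.0479]
A−BK = [0.9840 -1.3564; -1.4947 1.9521]
AᵀP(A−BK) = [0.5618 -0.3690; -0.3690 0.5086]
P' = Q + AᵀP(A−BK) = [18.8118 -6.3690; -6.3690 2.7586]
tr(P') = 21.5705

21.5705


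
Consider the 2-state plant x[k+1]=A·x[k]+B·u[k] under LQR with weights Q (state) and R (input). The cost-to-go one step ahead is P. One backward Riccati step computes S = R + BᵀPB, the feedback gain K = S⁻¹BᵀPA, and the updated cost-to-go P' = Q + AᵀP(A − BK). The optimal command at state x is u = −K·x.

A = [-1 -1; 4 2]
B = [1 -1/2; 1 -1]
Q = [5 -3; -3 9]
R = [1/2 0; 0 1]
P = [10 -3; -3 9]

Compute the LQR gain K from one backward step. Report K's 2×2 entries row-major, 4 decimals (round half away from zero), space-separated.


-2.7500 -2.0000 -5.6974 -3.3684

BᵀP = [7.0000 6.0000; -2.0000 -7.5000]
S = R + BᵀPB = [1/2 0; 0 1] + [13.0000 -9.5000; -9.5000 8.5000] = [13.5000 -9.5000; -9.5000 9.5000]
BᵀPA = [17.0000 5.0000; -28.0000 -13.0000]
K = S⁻¹·BᵀPA = [-2.7500 -2.0000; -5.6974 -3.3684]
A−BK = [-1.0987 -0.6842; 1.0526 0.6316]
AᵀP(A−BK) = [65.2237 39.6842; 39.6842 24.2105]
P' = Q + AᵀP(A−BK) = [70.2237 36.6842; 36.6842 33.2105]
tr(P') = 103.4342
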